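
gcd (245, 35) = 35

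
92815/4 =23203 + 3/4  =  23203.75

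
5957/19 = 313+10/19=313.53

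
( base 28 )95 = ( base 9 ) 315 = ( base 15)122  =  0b100000001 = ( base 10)257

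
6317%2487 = 1343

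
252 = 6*42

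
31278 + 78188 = 109466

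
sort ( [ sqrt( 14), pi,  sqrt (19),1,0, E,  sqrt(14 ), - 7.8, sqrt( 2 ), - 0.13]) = [ - 7.8,- 0.13,0,1,sqrt (2 ),  E, pi,sqrt(14),sqrt ( 14 ),sqrt( 19 ) ]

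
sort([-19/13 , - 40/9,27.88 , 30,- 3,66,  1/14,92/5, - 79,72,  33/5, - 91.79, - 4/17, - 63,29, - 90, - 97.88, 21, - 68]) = [ -97.88,  -  91.79,-90, - 79 , - 68,- 63, - 40/9, - 3, - 19/13, - 4/17, 1/14,33/5, 92/5,21, 27.88 , 29,30,66,72]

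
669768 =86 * 7788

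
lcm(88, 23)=2024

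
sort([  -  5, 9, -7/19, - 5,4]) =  [ - 5, - 5,-7/19,4, 9 ] 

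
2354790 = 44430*53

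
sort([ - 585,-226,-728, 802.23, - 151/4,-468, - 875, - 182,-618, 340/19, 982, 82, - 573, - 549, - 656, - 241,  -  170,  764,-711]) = [-875, - 728, - 711, - 656,  -  618, -585, - 573,-549, - 468, - 241, - 226, - 182,-170 ,-151/4, 340/19,82,764,  802.23,982]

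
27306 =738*37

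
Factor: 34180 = 2^2*5^1 * 1709^1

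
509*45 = 22905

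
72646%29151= 14344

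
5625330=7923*710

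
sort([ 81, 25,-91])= [ - 91,25, 81] 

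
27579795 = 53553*515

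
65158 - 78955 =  -13797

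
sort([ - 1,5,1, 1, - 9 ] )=[ - 9,-1, 1, 1,5]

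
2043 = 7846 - 5803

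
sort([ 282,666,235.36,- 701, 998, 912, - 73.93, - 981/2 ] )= [ - 701,- 981/2, - 73.93,235.36 , 282,666,912, 998 ] 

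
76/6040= 19/1510  =  0.01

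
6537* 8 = 52296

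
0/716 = 0 = 0.00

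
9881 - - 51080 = 60961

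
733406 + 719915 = 1453321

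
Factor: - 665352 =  - 2^3*3^2  *9241^1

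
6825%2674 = 1477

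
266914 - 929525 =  - 662611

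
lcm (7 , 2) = 14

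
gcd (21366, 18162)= 18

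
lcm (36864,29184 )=700416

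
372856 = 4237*88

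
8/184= 1/23 = 0.04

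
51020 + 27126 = 78146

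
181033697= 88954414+92079283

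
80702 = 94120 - 13418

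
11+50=61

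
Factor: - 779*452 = -2^2*19^1*41^1*113^1 = - 352108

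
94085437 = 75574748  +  18510689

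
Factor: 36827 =7^1*5261^1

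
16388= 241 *68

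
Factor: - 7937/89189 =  - 7937^1*89189^( - 1)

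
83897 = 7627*11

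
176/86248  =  22/10781  =  0.00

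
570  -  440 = 130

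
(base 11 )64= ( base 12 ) 5a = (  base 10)70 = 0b1000110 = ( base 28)2e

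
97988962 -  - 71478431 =169467393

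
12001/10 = 1200 + 1/10 =1200.10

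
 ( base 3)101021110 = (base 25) BOG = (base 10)7491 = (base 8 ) 16503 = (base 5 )214431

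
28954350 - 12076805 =16877545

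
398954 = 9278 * 43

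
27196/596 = 6799/149 = 45.63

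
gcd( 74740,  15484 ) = 4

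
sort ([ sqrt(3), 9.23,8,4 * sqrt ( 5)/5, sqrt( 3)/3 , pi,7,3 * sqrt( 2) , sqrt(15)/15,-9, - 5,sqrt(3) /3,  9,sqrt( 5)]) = [  -  9,-5, sqrt( 15 ) /15,sqrt(3 )/3, sqrt (3 )/3,sqrt( 3),4 * sqrt(5 )/5,sqrt(5), pi,3*sqrt(2),7, 8, 9, 9.23]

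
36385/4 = 36385/4   =  9096.25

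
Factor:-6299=  -  6299^1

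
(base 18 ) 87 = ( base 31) 4R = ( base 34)4f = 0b10010111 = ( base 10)151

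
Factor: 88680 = 2^3*3^1 * 5^1*739^1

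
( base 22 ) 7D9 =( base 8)7143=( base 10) 3683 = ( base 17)CCB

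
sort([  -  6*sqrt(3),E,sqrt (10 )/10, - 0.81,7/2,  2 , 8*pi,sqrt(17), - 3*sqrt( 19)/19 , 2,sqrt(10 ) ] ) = [ - 6*sqrt(3),  -  0.81, - 3*sqrt(19 ) /19,sqrt(10) /10,2,2,E,sqrt( 10 ),7/2,sqrt(17 ),8*pi]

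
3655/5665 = 731/1133  =  0.65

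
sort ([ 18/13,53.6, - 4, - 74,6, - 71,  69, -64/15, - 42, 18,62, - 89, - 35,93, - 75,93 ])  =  [ - 89, - 75 , - 74,-71, - 42, - 35, - 64/15, - 4, 18/13,6, 18,53.6,62, 69, 93, 93 ]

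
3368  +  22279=25647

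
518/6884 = 259/3442  =  0.08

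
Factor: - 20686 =-2^1*10343^1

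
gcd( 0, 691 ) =691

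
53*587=31111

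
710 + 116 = 826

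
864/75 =11 +13/25  =  11.52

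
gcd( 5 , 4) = 1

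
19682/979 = 19682/979= 20.10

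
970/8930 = 97/893 = 0.11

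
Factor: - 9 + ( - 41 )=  - 50 = - 2^1*5^2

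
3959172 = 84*47133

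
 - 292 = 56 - 348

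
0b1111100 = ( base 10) 124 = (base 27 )4G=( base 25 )4O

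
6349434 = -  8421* (-754 )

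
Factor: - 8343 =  - 3^4*103^1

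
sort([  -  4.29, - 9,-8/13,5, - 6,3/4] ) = [ - 9, - 6, - 4.29, - 8/13 , 3/4,5]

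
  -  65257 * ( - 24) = 1566168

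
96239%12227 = 10650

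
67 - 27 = 40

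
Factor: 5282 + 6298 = 11580=2^2*3^1*5^1*193^1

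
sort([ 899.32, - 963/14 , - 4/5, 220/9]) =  [ - 963/14,  -  4/5, 220/9,899.32 ]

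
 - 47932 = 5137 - 53069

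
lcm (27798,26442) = 1084122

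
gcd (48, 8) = 8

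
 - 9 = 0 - 9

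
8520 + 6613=15133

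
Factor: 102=2^1*3^1*17^1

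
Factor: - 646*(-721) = 465766 = 2^1*7^1*17^1 * 19^1*103^1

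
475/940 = 95/188 =0.51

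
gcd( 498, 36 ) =6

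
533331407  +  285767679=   819099086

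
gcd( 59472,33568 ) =16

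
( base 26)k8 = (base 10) 528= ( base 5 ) 4103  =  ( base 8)1020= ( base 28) IO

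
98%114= 98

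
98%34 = 30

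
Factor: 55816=2^3*6977^1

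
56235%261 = 120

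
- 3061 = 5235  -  8296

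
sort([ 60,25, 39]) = [25, 39 , 60] 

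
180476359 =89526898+90949461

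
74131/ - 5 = -14827 + 4/5 = - 14826.20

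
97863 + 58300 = 156163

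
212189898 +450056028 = 662245926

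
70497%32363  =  5771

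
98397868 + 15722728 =114120596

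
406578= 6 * 67763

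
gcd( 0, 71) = 71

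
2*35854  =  71708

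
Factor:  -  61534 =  - 2^1*11^1*2797^1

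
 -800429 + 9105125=8304696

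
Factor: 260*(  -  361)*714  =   - 2^3*3^1*5^1*7^1*13^1*17^1*19^2 = -67016040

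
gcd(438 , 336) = 6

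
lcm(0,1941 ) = 0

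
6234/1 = 6234 = 6234.00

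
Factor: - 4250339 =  - 1201^1*3539^1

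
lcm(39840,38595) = 1235040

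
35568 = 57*624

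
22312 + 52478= 74790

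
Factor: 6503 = 7^1*929^1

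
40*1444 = 57760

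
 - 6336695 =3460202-9796897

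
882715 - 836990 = 45725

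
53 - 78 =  - 25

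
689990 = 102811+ 587179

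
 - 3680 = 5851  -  9531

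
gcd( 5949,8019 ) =9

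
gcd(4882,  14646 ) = 4882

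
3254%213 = 59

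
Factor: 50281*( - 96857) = - 4870066817 = -7^1*11^1*653^1*96857^1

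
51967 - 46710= 5257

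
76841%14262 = 5531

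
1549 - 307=1242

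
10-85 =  - 75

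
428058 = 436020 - 7962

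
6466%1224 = 346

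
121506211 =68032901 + 53473310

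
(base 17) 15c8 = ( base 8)14652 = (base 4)1212222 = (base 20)G8A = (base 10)6570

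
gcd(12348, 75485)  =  1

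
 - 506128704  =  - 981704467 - -475575763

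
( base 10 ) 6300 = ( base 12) 3790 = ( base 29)7e7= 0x189C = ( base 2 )1100010011100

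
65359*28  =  1830052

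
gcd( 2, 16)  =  2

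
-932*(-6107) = 5691724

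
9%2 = 1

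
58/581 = 58/581 = 0.10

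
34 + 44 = 78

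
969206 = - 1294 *( - 749)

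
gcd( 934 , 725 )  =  1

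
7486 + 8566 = 16052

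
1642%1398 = 244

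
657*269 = 176733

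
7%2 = 1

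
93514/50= 1870 + 7/25 = 1870.28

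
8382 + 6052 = 14434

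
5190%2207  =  776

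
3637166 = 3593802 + 43364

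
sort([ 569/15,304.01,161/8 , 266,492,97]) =[ 161/8, 569/15,97,266,304.01 , 492]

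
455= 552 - 97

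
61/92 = 61/92=0.66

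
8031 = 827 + 7204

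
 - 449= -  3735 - -3286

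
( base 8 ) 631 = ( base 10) 409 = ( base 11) 342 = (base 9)504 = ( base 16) 199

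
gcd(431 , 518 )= 1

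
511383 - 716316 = -204933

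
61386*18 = 1104948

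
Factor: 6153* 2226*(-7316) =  - 100204164648= - 2^3*3^2*7^2*31^1 * 53^1*59^1*293^1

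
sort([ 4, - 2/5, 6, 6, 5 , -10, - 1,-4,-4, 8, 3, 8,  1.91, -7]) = [ - 10 , - 7, - 4, - 4,-1, - 2/5,1.91,3,  4,5, 6,6,8, 8]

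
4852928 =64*75827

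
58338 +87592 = 145930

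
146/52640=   73/26320=0.00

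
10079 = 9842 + 237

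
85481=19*4499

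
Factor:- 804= - 2^2 * 3^1*67^1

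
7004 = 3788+3216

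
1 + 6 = 7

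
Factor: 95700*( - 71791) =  - 2^2*3^1*5^2*11^1*17^1*29^1 *41^1 * 103^1 =- 6870398700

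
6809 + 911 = 7720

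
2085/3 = 695 = 695.00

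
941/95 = 941/95 = 9.91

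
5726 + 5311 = 11037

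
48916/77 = 6988/11 = 635.27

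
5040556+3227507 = 8268063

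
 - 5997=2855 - 8852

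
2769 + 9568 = 12337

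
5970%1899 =273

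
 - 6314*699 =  - 4413486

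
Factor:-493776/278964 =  - 508/287 = -2^2 * 7^( - 1) * 41^( - 1)*127^1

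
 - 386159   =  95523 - 481682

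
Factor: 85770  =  2^1*3^2  *  5^1*953^1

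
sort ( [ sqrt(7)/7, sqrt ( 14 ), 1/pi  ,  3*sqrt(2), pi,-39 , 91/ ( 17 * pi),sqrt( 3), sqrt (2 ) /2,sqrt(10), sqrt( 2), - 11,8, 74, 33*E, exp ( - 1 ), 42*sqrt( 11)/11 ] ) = [  -  39, -11,1/pi, exp(-1),sqrt ( 7) /7, sqrt( 2)/2, sqrt( 2 ) , 91/( 17*  pi),sqrt(3), pi,sqrt(10), sqrt( 14), 3 *sqrt(2), 8,42*sqrt( 11)/11,74,  33*E] 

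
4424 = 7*632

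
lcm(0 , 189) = 0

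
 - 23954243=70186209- 94140452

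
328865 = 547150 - 218285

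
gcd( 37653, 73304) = 77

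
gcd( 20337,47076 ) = 3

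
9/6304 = 9/6304  =  0.00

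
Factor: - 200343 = - 3^1*11^1 * 13^1*467^1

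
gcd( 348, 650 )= 2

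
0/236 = 0 = 0.00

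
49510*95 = 4703450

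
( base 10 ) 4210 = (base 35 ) 3fa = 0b1000001110010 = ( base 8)10162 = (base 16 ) 1072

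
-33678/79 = - 33678/79 =- 426.30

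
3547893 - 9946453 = -6398560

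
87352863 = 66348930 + 21003933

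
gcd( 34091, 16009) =1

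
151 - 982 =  - 831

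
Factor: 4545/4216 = 2^(-3)*3^2*5^1*17^ ( - 1)*31^(- 1 )*101^1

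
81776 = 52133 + 29643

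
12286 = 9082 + 3204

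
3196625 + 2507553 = 5704178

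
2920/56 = 52 + 1/7 = 52.14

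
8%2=0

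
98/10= 9 + 4/5=9.80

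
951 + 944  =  1895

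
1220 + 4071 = 5291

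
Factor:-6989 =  - 29^1*241^1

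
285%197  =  88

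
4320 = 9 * 480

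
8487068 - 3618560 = 4868508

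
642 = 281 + 361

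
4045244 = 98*41278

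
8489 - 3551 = 4938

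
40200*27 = 1085400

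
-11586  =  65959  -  77545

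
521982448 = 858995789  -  337013341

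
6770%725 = 245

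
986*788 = 776968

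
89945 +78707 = 168652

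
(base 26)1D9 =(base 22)22B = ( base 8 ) 1777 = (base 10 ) 1023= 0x3FF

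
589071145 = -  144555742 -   -  733626887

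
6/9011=6/9011 = 0.00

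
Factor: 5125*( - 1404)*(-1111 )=2^2* 3^3*5^3*11^1*13^1 * 41^1*101^1=7994200500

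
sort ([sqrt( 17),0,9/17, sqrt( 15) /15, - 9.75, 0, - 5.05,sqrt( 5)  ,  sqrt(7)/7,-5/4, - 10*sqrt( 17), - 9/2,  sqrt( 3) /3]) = [ - 10*sqrt(17), - 9.75, - 5.05 , - 9/2, - 5/4,0 , 0, sqrt(15 ) /15,sqrt(7 ) /7,9/17,sqrt( 3)/3, sqrt(5),sqrt(17 )]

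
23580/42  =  561 + 3/7=   561.43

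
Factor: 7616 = 2^6*7^1*17^1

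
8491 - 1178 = 7313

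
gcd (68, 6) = 2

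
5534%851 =428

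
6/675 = 2/225= 0.01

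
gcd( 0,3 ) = 3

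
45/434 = 45/434 = 0.10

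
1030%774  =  256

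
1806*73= 131838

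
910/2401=130/343 = 0.38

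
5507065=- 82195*(-67)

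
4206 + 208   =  4414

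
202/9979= 202/9979 = 0.02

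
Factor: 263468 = 2^2*65867^1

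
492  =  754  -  262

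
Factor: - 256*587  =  -150272 = - 2^8*587^1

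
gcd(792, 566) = 2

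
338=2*169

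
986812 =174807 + 812005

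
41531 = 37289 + 4242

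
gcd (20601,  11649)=3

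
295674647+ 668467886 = 964142533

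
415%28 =23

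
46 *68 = 3128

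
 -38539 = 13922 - 52461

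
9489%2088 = 1137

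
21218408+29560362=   50778770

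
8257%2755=2747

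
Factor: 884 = 2^2 * 13^1*17^1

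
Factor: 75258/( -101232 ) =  - 113/152 =-  2^( - 3)*19^( - 1)*113^1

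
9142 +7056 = 16198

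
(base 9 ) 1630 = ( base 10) 1242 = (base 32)16q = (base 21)2h3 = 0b10011011010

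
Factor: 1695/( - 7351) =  - 3^1*5^1*113^1*7351^ (  -  1)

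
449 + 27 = 476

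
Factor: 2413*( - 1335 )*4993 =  - 16084225515=- 3^1*5^1*19^1* 89^1 * 127^1*4993^1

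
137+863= 1000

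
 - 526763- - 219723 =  - 307040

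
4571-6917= - 2346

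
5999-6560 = - 561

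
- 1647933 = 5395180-7043113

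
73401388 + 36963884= 110365272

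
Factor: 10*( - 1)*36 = - 360 = - 2^3  *3^2*5^1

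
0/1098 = 0  =  0.00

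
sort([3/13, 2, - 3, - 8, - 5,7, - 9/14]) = [-8, - 5,-3, - 9/14,3/13 , 2,  7]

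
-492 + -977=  -1469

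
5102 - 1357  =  3745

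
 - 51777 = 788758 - 840535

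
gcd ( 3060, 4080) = 1020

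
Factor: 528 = 2^4*3^1*11^1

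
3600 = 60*60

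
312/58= 5 + 11/29  =  5.38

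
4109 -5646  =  -1537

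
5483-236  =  5247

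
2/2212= 1/1106 = 0.00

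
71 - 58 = 13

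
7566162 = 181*41802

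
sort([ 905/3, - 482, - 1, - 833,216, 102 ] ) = [ - 833, - 482,-1,102,216,905/3 ]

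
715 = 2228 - 1513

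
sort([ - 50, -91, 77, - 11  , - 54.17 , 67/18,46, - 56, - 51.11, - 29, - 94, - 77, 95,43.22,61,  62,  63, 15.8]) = [-94,  -  91, - 77, - 56 ,-54.17, - 51.11, - 50, - 29 , - 11, 67/18, 15.8,43.22  ,  46, 61, 62,  63,77, 95]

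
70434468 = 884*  79677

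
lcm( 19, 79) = 1501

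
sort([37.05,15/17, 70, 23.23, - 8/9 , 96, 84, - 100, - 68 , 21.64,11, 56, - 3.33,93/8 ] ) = [ - 100, - 68, - 3.33,-8/9,15/17,11, 93/8, 21.64,23.23,  37.05, 56,70,  84, 96]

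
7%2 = 1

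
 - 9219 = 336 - 9555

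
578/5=578/5 = 115.60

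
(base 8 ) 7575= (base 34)3EL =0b111101111101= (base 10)3965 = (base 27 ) 5BN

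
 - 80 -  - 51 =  - 29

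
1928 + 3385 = 5313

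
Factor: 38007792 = 2^4 * 3^4*29327^1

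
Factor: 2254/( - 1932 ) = - 2^( - 1)*3^( - 1)*7^1 = - 7/6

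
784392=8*98049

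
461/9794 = 461/9794 = 0.05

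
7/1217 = 7/1217 = 0.01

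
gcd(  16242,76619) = 1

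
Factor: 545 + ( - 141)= 2^2  *101^1 = 404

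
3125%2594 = 531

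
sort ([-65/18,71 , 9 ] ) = [-65/18,  9 , 71]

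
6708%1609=272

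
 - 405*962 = -389610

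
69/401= 69/401 = 0.17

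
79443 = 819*97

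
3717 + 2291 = 6008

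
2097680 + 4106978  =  6204658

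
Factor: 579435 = 3^1*5^1* 38629^1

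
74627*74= 5522398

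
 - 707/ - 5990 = 707/5990 =0.12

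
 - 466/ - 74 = 233/37 =6.30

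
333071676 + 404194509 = 737266185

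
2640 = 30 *88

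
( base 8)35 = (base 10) 29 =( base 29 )10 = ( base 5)104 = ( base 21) 18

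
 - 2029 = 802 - 2831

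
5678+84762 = 90440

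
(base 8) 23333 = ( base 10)9947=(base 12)590B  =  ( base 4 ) 2123123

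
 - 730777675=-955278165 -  - 224500490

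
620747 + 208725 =829472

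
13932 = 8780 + 5152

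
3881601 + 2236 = 3883837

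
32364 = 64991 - 32627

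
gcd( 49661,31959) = 53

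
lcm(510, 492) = 41820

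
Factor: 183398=2^1*107^1*857^1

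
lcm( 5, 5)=5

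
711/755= 711/755=0.94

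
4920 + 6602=11522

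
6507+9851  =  16358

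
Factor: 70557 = 3^1*29^1*811^1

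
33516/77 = 4788/11 = 435.27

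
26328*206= 5423568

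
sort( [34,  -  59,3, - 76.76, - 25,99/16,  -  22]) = [ - 76.76, - 59, - 25, - 22, 3,99/16,34 ] 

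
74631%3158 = 1997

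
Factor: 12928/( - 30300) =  - 32/75 =-2^5*3^( - 1 )*5^( - 2 ) 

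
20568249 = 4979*4131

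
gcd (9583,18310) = 1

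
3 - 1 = 2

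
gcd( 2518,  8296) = 2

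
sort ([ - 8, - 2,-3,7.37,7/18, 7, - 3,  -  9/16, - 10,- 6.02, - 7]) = [ - 10,-8, - 7, - 6.02, - 3, - 3, - 2, - 9/16,7/18 , 7,  7.37 ]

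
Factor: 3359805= 3^1*5^1*43^1* 5209^1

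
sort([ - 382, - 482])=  [ - 482, - 382]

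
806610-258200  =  548410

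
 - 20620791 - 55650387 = -76271178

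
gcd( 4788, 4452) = 84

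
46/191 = 46/191 = 0.24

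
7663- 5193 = 2470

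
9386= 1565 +7821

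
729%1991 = 729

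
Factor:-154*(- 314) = 2^2*7^1*11^1*157^1 = 48356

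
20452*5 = 102260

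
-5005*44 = - 220220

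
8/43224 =1/5403=0.00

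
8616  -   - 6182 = 14798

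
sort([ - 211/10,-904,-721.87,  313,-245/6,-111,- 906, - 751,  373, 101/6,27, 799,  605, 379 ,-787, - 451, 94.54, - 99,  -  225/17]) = [ - 906, - 904,-787 , - 751 ,-721.87,-451,-111,-99,-245/6, -211/10, - 225/17,101/6,27,  94.54, 313, 373,  379,605,  799]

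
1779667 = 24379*73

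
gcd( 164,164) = 164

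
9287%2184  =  551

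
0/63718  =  0 = 0.00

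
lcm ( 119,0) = 0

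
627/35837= 627/35837  =  0.02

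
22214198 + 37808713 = 60022911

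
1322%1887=1322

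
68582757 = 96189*713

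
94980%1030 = 220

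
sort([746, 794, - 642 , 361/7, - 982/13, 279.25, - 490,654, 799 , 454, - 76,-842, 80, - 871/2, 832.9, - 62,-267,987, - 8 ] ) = [ - 842, - 642 ,- 490,- 871/2, - 267, - 76, - 982/13, - 62, - 8, 361/7,80, 279.25,454, 654,746, 794, 799, 832.9, 987 ] 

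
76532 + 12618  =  89150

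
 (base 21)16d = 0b1001000100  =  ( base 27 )ld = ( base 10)580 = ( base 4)21010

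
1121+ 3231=4352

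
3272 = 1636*2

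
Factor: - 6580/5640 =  - 2^( - 1) * 3^( - 1)*7^1 = - 7/6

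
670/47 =670/47= 14.26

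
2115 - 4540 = -2425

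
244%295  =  244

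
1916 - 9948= - 8032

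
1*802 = 802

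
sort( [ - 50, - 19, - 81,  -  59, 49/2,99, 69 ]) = [ - 81, - 59,  -  50, - 19,49/2, 69, 99]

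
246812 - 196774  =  50038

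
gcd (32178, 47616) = 186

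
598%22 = 4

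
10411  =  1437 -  - 8974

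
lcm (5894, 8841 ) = 17682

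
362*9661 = 3497282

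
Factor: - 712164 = -2^2*3^1*17^1*3491^1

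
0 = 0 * 132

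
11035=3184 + 7851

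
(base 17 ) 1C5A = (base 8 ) 20434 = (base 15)27a1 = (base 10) 8476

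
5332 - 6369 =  - 1037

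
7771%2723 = 2325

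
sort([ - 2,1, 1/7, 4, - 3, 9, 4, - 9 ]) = [ - 9,-3, - 2, 1/7, 1, 4, 4, 9]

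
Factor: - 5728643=- 17^1 * 41^1*8219^1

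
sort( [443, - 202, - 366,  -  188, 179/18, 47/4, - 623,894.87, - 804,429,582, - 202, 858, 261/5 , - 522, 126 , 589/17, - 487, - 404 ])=[ - 804 , - 623 , - 522, - 487, -404, - 366, - 202, - 202,- 188, 179/18, 47/4, 589/17, 261/5, 126,429, 443, 582, 858,  894.87]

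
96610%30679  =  4573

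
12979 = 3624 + 9355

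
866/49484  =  433/24742  =  0.02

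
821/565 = 1 + 256/565 = 1.45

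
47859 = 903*53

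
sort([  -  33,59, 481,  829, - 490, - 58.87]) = [ - 490 , - 58.87 , - 33,59,  481, 829 ] 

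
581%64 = 5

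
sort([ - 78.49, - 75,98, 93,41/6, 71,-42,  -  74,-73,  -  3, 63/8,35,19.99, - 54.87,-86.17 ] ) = [ - 86.17,  -  78.49, - 75, - 74, - 73,-54.87,-42, - 3,41/6, 63/8,19.99,35, 71 , 93,98 ]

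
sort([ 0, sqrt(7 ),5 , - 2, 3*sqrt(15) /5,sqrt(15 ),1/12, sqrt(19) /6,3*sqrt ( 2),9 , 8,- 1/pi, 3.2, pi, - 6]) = [-6, - 2, - 1/pi , 0,1/12,  sqrt (19)/6, 3 * sqrt (15)/5,sqrt( 7 ), pi, 3.2, sqrt( 15 ),3*sqrt ( 2 ),5, 8 , 9 ] 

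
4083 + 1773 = 5856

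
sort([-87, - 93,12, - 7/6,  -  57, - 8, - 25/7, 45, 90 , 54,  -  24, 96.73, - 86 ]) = [ - 93, - 87,-86, - 57, - 24, - 8,-25/7, -7/6, 12,45,54,90 , 96.73] 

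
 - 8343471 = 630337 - 8973808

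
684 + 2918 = 3602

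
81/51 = 27/17 = 1.59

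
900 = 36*25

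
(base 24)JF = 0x1d7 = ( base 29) g7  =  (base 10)471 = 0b111010111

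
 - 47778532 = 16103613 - 63882145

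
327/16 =327/16 = 20.44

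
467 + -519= -52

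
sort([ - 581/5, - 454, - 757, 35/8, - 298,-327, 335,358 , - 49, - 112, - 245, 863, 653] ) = [ - 757, - 454,  -  327, - 298 , - 245, - 581/5, - 112 ,  -  49 , 35/8, 335, 358,653,863] 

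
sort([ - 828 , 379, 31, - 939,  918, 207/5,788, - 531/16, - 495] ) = [-939, - 828, - 495, - 531/16,31, 207/5,379,788,918] 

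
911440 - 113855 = 797585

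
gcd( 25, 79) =1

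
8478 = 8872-394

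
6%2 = 0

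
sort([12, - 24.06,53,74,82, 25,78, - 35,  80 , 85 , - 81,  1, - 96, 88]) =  [ - 96 ,  -  81,-35 ,-24.06,1,12,25,53, 74,78,80,82, 85, 88] 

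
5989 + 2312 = 8301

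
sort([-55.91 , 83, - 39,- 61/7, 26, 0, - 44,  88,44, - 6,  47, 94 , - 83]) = [ - 83, - 55.91, - 44, - 39, - 61/7, - 6, 0, 26, 44,47, 83, 88, 94]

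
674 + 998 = 1672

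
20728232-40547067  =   - 19818835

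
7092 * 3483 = 24701436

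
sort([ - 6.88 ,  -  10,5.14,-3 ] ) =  [ - 10 ,  -  6.88 ,  -  3, 5.14 ] 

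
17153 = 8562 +8591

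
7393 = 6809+584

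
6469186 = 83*77942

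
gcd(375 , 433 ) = 1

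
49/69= 49/69 = 0.71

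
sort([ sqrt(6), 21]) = [ sqrt(6 ), 21]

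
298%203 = 95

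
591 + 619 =1210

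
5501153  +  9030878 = 14532031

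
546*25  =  13650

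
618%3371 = 618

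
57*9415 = 536655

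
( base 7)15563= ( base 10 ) 4406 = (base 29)56r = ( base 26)6DC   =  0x1136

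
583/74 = 7 + 65/74 = 7.88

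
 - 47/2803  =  - 1+2756/2803 = - 0.02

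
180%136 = 44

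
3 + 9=12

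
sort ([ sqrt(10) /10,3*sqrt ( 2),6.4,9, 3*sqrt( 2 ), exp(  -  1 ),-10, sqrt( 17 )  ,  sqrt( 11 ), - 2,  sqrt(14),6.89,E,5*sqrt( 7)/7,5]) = [  -  10,-2,sqrt(10)/10,exp (-1 ),  5  *sqrt (7 ) /7 , E,sqrt(11) , sqrt( 14) , sqrt( 17 ),3*sqrt( 2), 3*sqrt( 2),  5, 6.4,6.89,9]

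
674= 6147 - 5473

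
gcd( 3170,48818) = 634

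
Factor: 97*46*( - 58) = -258796 = -2^2 *23^1*29^1*97^1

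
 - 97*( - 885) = 85845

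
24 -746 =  - 722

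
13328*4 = 53312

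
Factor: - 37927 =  - 17^1*23^1*97^1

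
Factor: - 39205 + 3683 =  - 2^1 * 17761^1 = - 35522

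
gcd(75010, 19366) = 2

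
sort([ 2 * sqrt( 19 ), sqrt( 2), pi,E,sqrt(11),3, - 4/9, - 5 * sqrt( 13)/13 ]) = [ - 5*sqrt(13) /13, - 4/9,sqrt(2),E,3,pi, sqrt( 11 ),2 * sqrt( 19) ] 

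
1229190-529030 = 700160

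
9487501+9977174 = 19464675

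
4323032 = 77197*56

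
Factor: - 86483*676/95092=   -  14615627/23773 = - 13^2*197^1*439^1*23773^(- 1)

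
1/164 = 1/164 = 0.01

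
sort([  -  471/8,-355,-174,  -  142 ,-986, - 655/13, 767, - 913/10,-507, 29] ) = [ - 986, -507, - 355, - 174,-142, - 913/10, - 471/8,  -  655/13, 29,  767 ] 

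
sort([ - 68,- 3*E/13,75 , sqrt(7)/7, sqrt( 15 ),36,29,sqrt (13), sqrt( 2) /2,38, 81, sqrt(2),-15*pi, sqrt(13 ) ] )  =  [ - 68, - 15*pi,-3* E/13, sqrt( 7 )/7, sqrt(2)/2, sqrt ( 2 ), sqrt(13), sqrt( 13), sqrt(15),29,36, 38, 75, 81]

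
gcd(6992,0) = 6992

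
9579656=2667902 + 6911754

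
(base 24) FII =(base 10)9090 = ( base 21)kci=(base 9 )13420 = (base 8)21602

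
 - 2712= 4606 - 7318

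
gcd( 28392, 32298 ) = 42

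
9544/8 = 1193 = 1193.00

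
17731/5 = 3546  +  1/5  =  3546.20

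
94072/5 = 94072/5=18814.40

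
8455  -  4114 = 4341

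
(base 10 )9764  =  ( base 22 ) k3i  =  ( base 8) 23044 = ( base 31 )A4U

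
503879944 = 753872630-249992686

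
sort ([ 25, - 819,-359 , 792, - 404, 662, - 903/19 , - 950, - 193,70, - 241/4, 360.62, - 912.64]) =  [ - 950, - 912.64, - 819 , - 404 , - 359, - 193,-241/4 , - 903/19,25, 70,360.62 , 662, 792 ]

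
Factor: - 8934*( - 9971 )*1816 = 2^4*3^1*13^2 * 59^1*227^1*1489^1= 161770939824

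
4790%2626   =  2164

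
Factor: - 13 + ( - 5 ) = - 18 = - 2^1*3^2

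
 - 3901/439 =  - 9 + 50/439 = - 8.89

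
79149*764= 60469836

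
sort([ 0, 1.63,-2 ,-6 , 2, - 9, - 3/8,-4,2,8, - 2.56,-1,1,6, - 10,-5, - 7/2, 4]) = [ - 10, - 9, - 6,-5, - 4,-7/2, - 2.56,-2 , - 1, - 3/8, 0, 1,1.63, 2, 2,4,6, 8 ] 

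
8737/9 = 8737/9=970.78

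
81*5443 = 440883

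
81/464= 81/464 = 0.17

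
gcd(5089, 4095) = 7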